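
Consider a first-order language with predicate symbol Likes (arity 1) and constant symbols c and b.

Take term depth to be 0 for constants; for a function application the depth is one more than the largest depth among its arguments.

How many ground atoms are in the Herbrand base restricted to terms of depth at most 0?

First count ground terms of depth ≤ 0.
With no function symbols every ground term is a constant, so there are exactly 2 ground terms at every depth bound.
N_0 = 2
Explicitly: c, b.
So |H| = 2.
For each predicate symbol, the number of ground atoms is |H| raised to its arity; summing:
  Likes: 2
Total ground atoms: 2.

2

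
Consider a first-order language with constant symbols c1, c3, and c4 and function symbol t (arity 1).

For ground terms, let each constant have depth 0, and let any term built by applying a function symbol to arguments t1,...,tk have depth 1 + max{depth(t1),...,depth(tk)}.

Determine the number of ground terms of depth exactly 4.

Let N_k = |{terms of depth ≤ k}|. Then N_0 = 3 and N_k = 3 + N_{k-1} for k ≥ 1 (one summand per function symbol, arity giving the exponent).
N_0 = 3
N_1 = 3 + 3 = 6
N_2 = 3 + 6 = 9
N_3 = 3 + 9 = 12
N_4 = 3 + 12 = 15
Terms of depth exactly 4: N_4 − N_3 = 15 − 12 = 3.

3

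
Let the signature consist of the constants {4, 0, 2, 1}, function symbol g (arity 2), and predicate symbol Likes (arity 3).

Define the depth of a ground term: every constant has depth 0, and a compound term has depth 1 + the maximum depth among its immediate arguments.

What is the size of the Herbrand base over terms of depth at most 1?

First count ground terms of depth ≤ 1.
Write N_k for the number of ground terms of depth ≤ k. A term of depth ≤ k is either a constant or a function symbol applied to arguments of depth ≤ k−1, so N_k = 4 + N_{k-1}^2.
N_0 = 4
N_1 = 4 + 4^2 = 20
So |H| = 20.
A ground atom is a predicate applied to a tuple of terms from H, so the count is the sum over predicates of |H|^arity:
  Likes: 20^3 = 8000
Total ground atoms: 8000.

8000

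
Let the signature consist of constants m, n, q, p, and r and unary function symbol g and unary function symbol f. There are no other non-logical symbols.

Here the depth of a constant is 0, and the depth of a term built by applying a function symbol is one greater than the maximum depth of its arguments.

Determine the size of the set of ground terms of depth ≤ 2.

35

Write N_k for the number of ground terms of depth ≤ k. A term of depth ≤ k is either a constant or a function symbol applied to arguments of depth ≤ k−1, so N_k = 5 + N_{k-1} + N_{k-1}.
N_0 = 5
N_1 = 5 + 5 + 5 = 15
N_2 = 5 + 15 + 15 = 35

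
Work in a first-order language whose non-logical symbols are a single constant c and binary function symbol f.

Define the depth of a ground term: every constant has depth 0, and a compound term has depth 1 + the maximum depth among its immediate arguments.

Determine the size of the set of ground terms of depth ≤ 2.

Let N_k = |{terms of depth ≤ k}|. Then N_0 = 1 and N_k = 1 + N_{k-1}^2 for k ≥ 1 (one summand per function symbol, arity giving the exponent).
N_0 = 1
N_1 = 1 + 1^2 = 2
N_2 = 1 + 2^2 = 5
Explicitly: c, f(c, c), f(c, f(c, c)), f(f(c, c), c), f(f(c, c), f(c, c)).

5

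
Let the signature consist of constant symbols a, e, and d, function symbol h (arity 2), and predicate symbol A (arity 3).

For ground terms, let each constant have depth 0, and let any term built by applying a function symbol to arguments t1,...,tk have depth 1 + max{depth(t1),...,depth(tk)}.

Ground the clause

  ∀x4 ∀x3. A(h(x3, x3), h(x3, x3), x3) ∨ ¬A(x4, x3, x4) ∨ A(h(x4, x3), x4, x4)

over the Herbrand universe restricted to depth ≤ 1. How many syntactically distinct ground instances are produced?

Ground terms of depth ≤ 1:
  Count level by level. With function symbols h/2, the terms of depth ≤ k are the 3 constants together with each function applied to depth-≤(k−1) tuples, so N_k = 3 + N_{k-1}^2.
  N_0 = 3
  N_1 = 3 + 3^2 = 12
  Explicitly: a, e, d, h(a, a), h(a, e), h(a, d), h(e, a), h(e, e), h(e, d), h(d, a), h(d, e), h(d, d).
So there are 12 ground terms available for substitution.
The clause has 2 distinct variables (x4, x3), each appearing in the body. In the free term algebra distinct substitutions yield syntactically distinct ground instances.
Number of ground instances = 12^2 = 144.

144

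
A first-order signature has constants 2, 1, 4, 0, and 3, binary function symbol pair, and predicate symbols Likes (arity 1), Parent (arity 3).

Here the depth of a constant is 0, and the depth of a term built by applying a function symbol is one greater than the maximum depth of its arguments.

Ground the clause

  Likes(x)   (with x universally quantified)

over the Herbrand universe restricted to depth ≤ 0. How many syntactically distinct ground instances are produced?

5

Ground terms of depth ≤ 0:
  Let N_k = |{terms of depth ≤ k}|. Then N_0 = 5 and N_k = 5 + N_{k-1}^2 for k ≥ 1 (one summand per function symbol, arity giving the exponent).
  N_0 = 5
  Explicitly: 2, 1, 4, 0, 3.
So there are 5 ground terms available for substitution.
The variable x ranges independently over the available ground terms, and distinct assignments produce distinct instances.
Number of ground instances = 5.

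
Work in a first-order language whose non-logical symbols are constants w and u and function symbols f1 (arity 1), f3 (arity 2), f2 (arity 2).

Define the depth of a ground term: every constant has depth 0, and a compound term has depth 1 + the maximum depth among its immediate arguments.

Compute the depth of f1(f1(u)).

depth(f1(u)) = 1 + depth(u) = 1 + 0 = 1
depth(f1(f1(u))) = 1 + depth(f1(u)) = 1 + 1 = 2

2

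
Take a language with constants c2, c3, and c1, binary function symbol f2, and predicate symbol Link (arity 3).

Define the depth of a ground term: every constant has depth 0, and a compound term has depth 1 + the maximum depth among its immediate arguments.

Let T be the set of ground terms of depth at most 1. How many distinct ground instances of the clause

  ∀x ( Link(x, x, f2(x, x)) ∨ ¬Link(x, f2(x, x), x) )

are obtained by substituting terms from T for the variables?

12

Ground terms of depth ≤ 1:
  Let N_k count ground terms of depth at most k. Each non-constant term of depth ≤ k is some function symbol applied to depth-≤(k−1) arguments, giving N_k = 3 + N_{k-1}^2.
  N_0 = 3
  N_1 = 3 + 3^2 = 12
  Explicitly: c2, c3, c1, f2(c2, c2), f2(c2, c3), f2(c2, c1), f2(c3, c2), f2(c3, c3), f2(c3, c1), f2(c1, c2), f2(c1, c3), f2(c1, c1).
So there are 12 ground terms available for substitution.
There is 1 variable to instantiate (x),  occurring in at least one literal, so different choices give different ground instances.
Number of ground instances = 12.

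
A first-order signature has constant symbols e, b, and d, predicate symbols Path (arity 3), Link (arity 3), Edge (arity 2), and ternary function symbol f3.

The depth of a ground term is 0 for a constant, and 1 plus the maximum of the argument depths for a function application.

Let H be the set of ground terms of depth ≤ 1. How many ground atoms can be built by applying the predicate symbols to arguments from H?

First count ground terms of depth ≤ 1.
Let N_k count ground terms of depth at most k. Each non-constant term of depth ≤ k is some function symbol applied to depth-≤(k−1) arguments, giving N_k = 3 + N_{k-1}^3.
N_0 = 3
N_1 = 3 + 3^3 = 30
So |H| = 30.
Each predicate of arity r yields |H|^r ground atoms (one per choice of an r-tuple from H):
  Path: 30^3 = 27000;  Link: 30^3 = 27000;  Edge: 30^2 = 900
Total ground atoms: 27000 + 27000 + 900 = 54900.

54900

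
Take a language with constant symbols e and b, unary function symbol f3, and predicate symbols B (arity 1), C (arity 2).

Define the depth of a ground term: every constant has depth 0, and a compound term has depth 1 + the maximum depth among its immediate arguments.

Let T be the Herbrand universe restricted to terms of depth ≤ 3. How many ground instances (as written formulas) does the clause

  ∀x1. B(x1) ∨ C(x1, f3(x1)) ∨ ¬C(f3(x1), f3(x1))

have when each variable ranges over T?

8

Ground terms of depth ≤ 3:
  Let N_k count ground terms of depth at most k. Each non-constant term of depth ≤ k is some function symbol applied to depth-≤(k−1) arguments, giving N_k = 2 + N_{k-1}.
  N_0 = 2
  N_1 = 2 + 2 = 4
  N_2 = 2 + 4 = 6
  N_3 = 2 + 6 = 8
So there are 8 ground terms available for substitution.
The variable x1 ranges independently over the available ground terms, and distinct assignments produce distinct instances.
Number of ground instances = 8.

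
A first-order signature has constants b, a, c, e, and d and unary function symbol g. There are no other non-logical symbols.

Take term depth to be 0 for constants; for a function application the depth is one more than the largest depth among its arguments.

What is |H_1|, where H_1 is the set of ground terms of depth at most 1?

10

Write N_k for the number of ground terms of depth ≤ k. A term of depth ≤ k is either a constant or a function symbol applied to arguments of depth ≤ k−1, so N_k = 5 + N_{k-1}.
N_0 = 5
N_1 = 5 + 5 = 10
Explicitly: b, a, c, e, d, g(b), g(a), g(c), g(e), g(d).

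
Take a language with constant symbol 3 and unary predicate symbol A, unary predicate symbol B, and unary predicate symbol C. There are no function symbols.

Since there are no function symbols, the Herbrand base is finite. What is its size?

With no function symbols, the Herbrand universe is just the 1 constant.
Ground atoms per predicate: A: 1, B: 1, C: 1.
Herbrand base size = 1 + 1 + 1 = 3.

3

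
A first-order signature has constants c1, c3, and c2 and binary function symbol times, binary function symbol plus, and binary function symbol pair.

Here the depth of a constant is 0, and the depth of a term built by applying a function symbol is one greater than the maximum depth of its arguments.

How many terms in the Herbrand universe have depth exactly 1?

Write N_k for the number of ground terms of depth ≤ k. A term of depth ≤ k is either a constant or a function symbol applied to arguments of depth ≤ k−1, so N_k = 3 + N_{k-1}^2 + N_{k-1}^2 + N_{k-1}^2.
N_0 = 3
N_1 = 3 + 3^2 + 3^2 + 3^2 = 30
Terms of depth exactly 1: N_1 − N_0 = 30 − 3 = 27.

27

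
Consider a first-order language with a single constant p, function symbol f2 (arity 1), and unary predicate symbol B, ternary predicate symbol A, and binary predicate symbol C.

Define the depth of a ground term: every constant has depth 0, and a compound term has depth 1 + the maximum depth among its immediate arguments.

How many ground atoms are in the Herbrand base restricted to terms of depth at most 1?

First count ground terms of depth ≤ 1.
If N_k denotes the number of depth-≤k ground terms, the 1 constant gives N_0 = 1, and each function symbol of arity r contributes N_{k-1}^r new terms at level k: N_k = 1 + N_{k-1}.
N_0 = 1
N_1 = 1 + 1 = 2
Explicitly: p, f2(p).
So |H| = 2.
Ground atoms are formed by filling each argument slot of a predicate with a term from H, so an r-ary predicate gives |H|^r atoms:
  B: 2;  A: 2^3 = 8;  C: 2^2 = 4
Total ground atoms: 2 + 8 + 4 = 14.

14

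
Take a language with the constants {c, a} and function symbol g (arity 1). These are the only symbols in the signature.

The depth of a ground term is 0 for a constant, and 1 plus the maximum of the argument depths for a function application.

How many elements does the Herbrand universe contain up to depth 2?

6

Write N_k for the number of ground terms of depth ≤ k. A term of depth ≤ k is either a constant or a function symbol applied to arguments of depth ≤ k−1, so N_k = 2 + N_{k-1}.
N_0 = 2
N_1 = 2 + 2 = 4
N_2 = 2 + 4 = 6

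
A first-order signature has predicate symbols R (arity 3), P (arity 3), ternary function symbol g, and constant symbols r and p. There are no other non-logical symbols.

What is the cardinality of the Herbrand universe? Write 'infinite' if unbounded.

The signature has at least one function symbol (g, arity 3) and at least one constant (r).
Iterating g gives infinitely many distinct ground terms: r, g(r, r, r), g(g(r, r, r), g(r, r, r), g(r, r, r)), ...
So the Herbrand universe is infinite.

infinite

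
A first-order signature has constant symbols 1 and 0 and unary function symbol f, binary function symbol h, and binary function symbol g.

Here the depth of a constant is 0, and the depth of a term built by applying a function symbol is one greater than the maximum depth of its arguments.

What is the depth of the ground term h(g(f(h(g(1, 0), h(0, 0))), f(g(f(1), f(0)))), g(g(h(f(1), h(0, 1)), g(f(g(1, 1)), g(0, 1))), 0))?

depth(g(1, 0)) = 1 + max(0, 0) = 1
depth(h(0, 0)) = 1 + max(0, 0) = 1
depth(h(g(1, 0), h(0, 0))) = 1 + max(1, 1) = 2
depth(f(h(g(1, 0), h(0, 0)))) = 1 + depth(h(g(1, 0), h(0, 0))) = 1 + 2 = 3
depth(f(1)) = 1 + depth(1) = 1 + 0 = 1
depth(f(0)) = 1 + depth(0) = 1 + 0 = 1
depth(g(f(1), f(0))) = 1 + max(1, 1) = 2
depth(f(g(f(1), f(0)))) = 1 + depth(g(f(1), f(0))) = 1 + 2 = 3
depth(g(f(h(g(1, 0), h(0, 0))), f(g(f(1), f(0))))) = 1 + max(3, 3) = 4
depth(h(0, 1)) = 1 + max(0, 0) = 1
depth(h(f(1), h(0, 1))) = 1 + max(1, 1) = 2
depth(g(1, 1)) = 1 + max(0, 0) = 1
depth(f(g(1, 1))) = 1 + depth(g(1, 1)) = 1 + 1 = 2
depth(g(0, 1)) = 1 + max(0, 0) = 1
depth(g(f(g(1, 1)), g(0, 1))) = 1 + max(2, 1) = 3
depth(g(h(f(1), h(0, 1)), g(f(g(1, 1)), g(0, 1)))) = 1 + max(2, 3) = 4
depth(g(g(h(f(1), h(0, 1)), g(f(g(1, 1)), g(0, 1))), 0)) = 1 + max(4, 0) = 5
depth(h(g(f(h(g(1, 0), h(0, 0))), f(g(f(1), f(0)))), g(g(h(f(1), h(0, 1)), g(f(g(1, 1)), g(0, 1))), 0))) = 1 + max(4, 5) = 6

6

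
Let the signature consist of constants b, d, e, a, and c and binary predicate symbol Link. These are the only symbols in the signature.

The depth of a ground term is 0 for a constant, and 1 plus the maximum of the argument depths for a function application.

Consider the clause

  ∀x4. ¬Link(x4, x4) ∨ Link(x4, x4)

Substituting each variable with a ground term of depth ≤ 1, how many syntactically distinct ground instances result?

5

Ground terms of depth ≤ 1:
  With no function symbols every ground term is a constant, so there are exactly 5 ground terms at every depth bound.
  N_0 = 5
  N_1 = 5
So there are 5 ground terms available for substitution.
The clause has 1 distinct variable (x4), which appears in the body. In the free term algebra distinct substitutions yield syntactically distinct ground instances.
Number of ground instances = 5.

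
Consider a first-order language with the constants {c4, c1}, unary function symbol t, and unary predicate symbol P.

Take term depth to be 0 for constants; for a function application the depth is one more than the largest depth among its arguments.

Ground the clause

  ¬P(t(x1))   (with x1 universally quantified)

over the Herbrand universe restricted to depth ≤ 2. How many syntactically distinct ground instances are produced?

Ground terms of depth ≤ 2:
  Let N_k = |{terms of depth ≤ k}|. Then N_0 = 2 and N_k = 2 + N_{k-1} for k ≥ 1 (one summand per function symbol, arity giving the exponent).
  N_0 = 2
  N_1 = 2 + 2 = 4
  N_2 = 2 + 4 = 6
So there are 6 ground terms available for substitution.
The body mentions the single quantified variable x1; since ground terms form a free algebra, no two substitutions collapse to the same formula.
Number of ground instances = 6.

6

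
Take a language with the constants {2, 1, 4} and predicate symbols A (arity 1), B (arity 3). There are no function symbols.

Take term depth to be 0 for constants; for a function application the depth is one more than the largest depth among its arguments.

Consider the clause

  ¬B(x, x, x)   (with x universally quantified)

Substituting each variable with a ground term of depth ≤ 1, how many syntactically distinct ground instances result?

Ground terms of depth ≤ 1:
  With no function symbols every ground term is a constant, so there are exactly 3 ground terms at every depth bound.
  N_0 = 3
  N_1 = 3
So there are 3 ground terms available for substitution.
The clause has 1 distinct variable (x), which appears in the body. In the free term algebra distinct substitutions yield syntactically distinct ground instances.
Number of ground instances = 3.

3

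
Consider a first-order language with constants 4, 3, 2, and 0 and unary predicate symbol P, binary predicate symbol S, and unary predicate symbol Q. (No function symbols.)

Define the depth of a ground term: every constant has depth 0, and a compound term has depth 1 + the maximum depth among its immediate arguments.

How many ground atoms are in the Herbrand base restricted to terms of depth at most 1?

First count ground terms of depth ≤ 1.
With no function symbols every ground term is a constant, so there are exactly 4 ground terms at every depth bound.
N_0 = 4
N_1 = 4
So |H| = 4.
Ground atoms are formed by filling each argument slot of a predicate with a term from H, so an r-ary predicate gives |H|^r atoms:
  P: 4;  S: 4^2 = 16;  Q: 4
Total ground atoms: 4 + 16 + 4 = 24.

24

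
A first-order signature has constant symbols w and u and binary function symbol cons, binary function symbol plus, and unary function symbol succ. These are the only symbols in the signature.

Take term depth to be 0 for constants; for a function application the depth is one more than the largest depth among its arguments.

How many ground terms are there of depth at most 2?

302

Let N_k count ground terms of depth at most k. Each non-constant term of depth ≤ k is some function symbol applied to depth-≤(k−1) arguments, giving N_k = 2 + N_{k-1}^2 + N_{k-1}^2 + N_{k-1}.
N_0 = 2
N_1 = 2 + 2^2 + 2^2 + 2 = 12
N_2 = 2 + 12^2 + 12^2 + 12 = 302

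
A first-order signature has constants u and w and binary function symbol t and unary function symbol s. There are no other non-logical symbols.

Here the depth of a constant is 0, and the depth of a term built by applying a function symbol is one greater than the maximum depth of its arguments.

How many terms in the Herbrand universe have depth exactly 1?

Write N_k for the number of ground terms of depth ≤ k. A term of depth ≤ k is either a constant or a function symbol applied to arguments of depth ≤ k−1, so N_k = 2 + N_{k-1}^2 + N_{k-1}.
N_0 = 2
N_1 = 2 + 2^2 + 2 = 8
Terms of depth exactly 1: N_1 − N_0 = 8 − 2 = 6.

6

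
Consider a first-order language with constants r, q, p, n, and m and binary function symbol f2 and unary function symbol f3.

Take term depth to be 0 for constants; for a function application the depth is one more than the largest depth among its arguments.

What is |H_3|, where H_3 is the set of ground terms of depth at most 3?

1601495

Write N_k for the number of ground terms of depth ≤ k. A term of depth ≤ k is either a constant or a function symbol applied to arguments of depth ≤ k−1, so N_k = 5 + N_{k-1}^2 + N_{k-1}.
N_0 = 5
N_1 = 5 + 5^2 + 5 = 35
N_2 = 5 + 35^2 + 35 = 1265
N_3 = 5 + 1265^2 + 1265 = 1601495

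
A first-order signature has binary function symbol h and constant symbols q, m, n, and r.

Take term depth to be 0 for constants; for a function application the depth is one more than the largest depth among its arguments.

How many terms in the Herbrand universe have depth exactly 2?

384

If N_k denotes the number of depth-≤k ground terms, the 4 constants give N_0 = 4, and each function symbol of arity r contributes N_{k-1}^r new terms at level k: N_k = 4 + N_{k-1}^2.
N_0 = 4
N_1 = 4 + 4^2 = 20
N_2 = 4 + 20^2 = 404
Terms of depth exactly 2: N_2 − N_1 = 404 − 20 = 384.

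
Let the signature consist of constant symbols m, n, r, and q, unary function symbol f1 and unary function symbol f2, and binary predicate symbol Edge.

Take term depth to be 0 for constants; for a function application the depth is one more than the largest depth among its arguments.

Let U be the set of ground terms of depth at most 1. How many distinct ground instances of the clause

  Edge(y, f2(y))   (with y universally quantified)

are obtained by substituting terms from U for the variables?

Ground terms of depth ≤ 1:
  Count level by level. With function symbols f1/1, f2/1, the terms of depth ≤ k are the 4 constants together with each function applied to depth-≤(k−1) tuples, so N_k = 4 + N_{k-1} + N_{k-1}.
  N_0 = 4
  N_1 = 4 + 4 + 4 = 12
  Explicitly: m, n, r, q, f1(m), f1(n), f1(r), f1(q), f2(m), f2(n), f2(r), f2(q).
So there are 12 ground terms available for substitution.
The body mentions the single quantified variable y; since ground terms form a free algebra, no two substitutions collapse to the same formula.
Number of ground instances = 12.

12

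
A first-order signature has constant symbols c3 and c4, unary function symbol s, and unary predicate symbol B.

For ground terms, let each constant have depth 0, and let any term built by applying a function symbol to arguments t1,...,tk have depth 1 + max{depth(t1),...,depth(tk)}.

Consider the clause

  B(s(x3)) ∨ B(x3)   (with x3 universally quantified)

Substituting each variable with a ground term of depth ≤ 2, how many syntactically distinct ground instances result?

6

Ground terms of depth ≤ 2:
  Write N_k for the number of ground terms of depth ≤ k. A term of depth ≤ k is either a constant or a function symbol applied to arguments of depth ≤ k−1, so N_k = 2 + N_{k-1}.
  N_0 = 2
  N_1 = 2 + 2 = 4
  N_2 = 2 + 4 = 6
  Explicitly: c3, c4, s(c3), s(c4), s(s(c3)), s(s(c4)).
So there are 6 ground terms available for substitution.
The variable x3 ranges independently over the available ground terms, and distinct assignments produce distinct instances.
Number of ground instances = 6.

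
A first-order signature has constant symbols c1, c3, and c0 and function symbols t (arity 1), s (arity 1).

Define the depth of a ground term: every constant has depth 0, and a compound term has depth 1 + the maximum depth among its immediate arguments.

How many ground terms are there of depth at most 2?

Write N_k for the number of ground terms of depth ≤ k. A term of depth ≤ k is either a constant or a function symbol applied to arguments of depth ≤ k−1, so N_k = 3 + N_{k-1} + N_{k-1}.
N_0 = 3
N_1 = 3 + 3 + 3 = 9
N_2 = 3 + 9 + 9 = 21

21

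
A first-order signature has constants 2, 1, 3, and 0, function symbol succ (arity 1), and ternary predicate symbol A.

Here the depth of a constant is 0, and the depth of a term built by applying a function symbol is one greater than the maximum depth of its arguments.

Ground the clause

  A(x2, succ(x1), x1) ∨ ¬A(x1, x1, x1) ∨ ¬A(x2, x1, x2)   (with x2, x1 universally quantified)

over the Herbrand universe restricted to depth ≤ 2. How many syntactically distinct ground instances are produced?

144

Ground terms of depth ≤ 2:
  Write N_k for the number of ground terms of depth ≤ k. A term of depth ≤ k is either a constant or a function symbol applied to arguments of depth ≤ k−1, so N_k = 4 + N_{k-1}.
  N_0 = 4
  N_1 = 4 + 4 = 8
  N_2 = 4 + 8 = 12
  Explicitly: 2, 1, 3, 0, succ(2), succ(1), succ(3), succ(0), succ(succ(2)), succ(succ(1)), succ(succ(3)), succ(succ(0)).
So there are 12 ground terms available for substitution.
The body mentions every one of the 2 quantified variables; since ground terms form a free algebra, no two substitutions collapse to the same formula.
Number of ground instances = 12^2 = 144.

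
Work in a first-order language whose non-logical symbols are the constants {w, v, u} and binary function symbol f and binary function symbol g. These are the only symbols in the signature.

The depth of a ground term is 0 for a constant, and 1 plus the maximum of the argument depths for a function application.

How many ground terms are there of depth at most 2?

Let N_k = |{terms of depth ≤ k}|. Then N_0 = 3 and N_k = 3 + N_{k-1}^2 + N_{k-1}^2 for k ≥ 1 (one summand per function symbol, arity giving the exponent).
N_0 = 3
N_1 = 3 + 3^2 + 3^2 = 21
N_2 = 3 + 21^2 + 21^2 = 885

885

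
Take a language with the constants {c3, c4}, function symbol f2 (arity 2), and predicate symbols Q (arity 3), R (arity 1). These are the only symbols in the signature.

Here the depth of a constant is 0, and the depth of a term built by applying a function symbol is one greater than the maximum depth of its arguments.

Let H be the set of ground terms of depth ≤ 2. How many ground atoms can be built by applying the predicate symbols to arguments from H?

54910

First count ground terms of depth ≤ 2.
Count level by level. With function symbols f2/2, the terms of depth ≤ k are the 2 constants together with each function applied to depth-≤(k−1) tuples, so N_k = 2 + N_{k-1}^2.
N_0 = 2
N_1 = 2 + 2^2 = 6
N_2 = 2 + 6^2 = 38
So |H| = 38.
A ground atom is a predicate applied to a tuple of terms from H, so the count is the sum over predicates of |H|^arity:
  Q: 38^3 = 54872;  R: 38
Total ground atoms: 54872 + 38 = 54910.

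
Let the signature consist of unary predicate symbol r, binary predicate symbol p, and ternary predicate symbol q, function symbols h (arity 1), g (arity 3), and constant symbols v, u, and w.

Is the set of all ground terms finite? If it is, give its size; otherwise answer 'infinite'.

The signature has at least one function symbol (h, arity 1) and at least one constant (v).
Iterating h gives infinitely many distinct ground terms: v, h(v), h(h(v)), ...
So the Herbrand universe is infinite.

infinite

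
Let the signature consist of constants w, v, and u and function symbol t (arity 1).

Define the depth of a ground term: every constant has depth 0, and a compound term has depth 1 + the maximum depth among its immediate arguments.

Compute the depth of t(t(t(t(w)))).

depth(t(w)) = 1 + depth(w) = 1 + 0 = 1
depth(t(t(w))) = 1 + depth(t(w)) = 1 + 1 = 2
depth(t(t(t(w)))) = 1 + depth(t(t(w))) = 1 + 2 = 3
depth(t(t(t(t(w))))) = 1 + depth(t(t(t(w)))) = 1 + 3 = 4

4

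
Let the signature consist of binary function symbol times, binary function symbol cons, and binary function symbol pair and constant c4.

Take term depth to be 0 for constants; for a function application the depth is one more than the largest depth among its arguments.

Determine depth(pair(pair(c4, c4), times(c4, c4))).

depth(pair(c4, c4)) = 1 + max(0, 0) = 1
depth(times(c4, c4)) = 1 + max(0, 0) = 1
depth(pair(pair(c4, c4), times(c4, c4))) = 1 + max(1, 1) = 2

2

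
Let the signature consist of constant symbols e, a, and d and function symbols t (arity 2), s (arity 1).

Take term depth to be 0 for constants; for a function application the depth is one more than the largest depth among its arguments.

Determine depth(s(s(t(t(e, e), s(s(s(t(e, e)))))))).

7

depth(t(e, e)) = 1 + max(0, 0) = 1
depth(s(t(e, e))) = 1 + depth(t(e, e)) = 1 + 1 = 2
depth(s(s(t(e, e)))) = 1 + depth(s(t(e, e))) = 1 + 2 = 3
depth(s(s(s(t(e, e))))) = 1 + depth(s(s(t(e, e)))) = 1 + 3 = 4
depth(t(t(e, e), s(s(s(t(e, e)))))) = 1 + max(1, 4) = 5
depth(s(t(t(e, e), s(s(s(t(e, e))))))) = 1 + depth(t(t(e, e), s(s(s(t(e, e)))))) = 1 + 5 = 6
depth(s(s(t(t(e, e), s(s(s(t(e, e)))))))) = 1 + depth(s(t(t(e, e), s(s(s(t(e, e))))))) = 1 + 6 = 7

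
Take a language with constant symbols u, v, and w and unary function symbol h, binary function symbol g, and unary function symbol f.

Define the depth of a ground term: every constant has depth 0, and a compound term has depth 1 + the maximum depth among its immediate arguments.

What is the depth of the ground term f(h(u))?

depth(h(u)) = 1 + depth(u) = 1 + 0 = 1
depth(f(h(u))) = 1 + depth(h(u)) = 1 + 1 = 2

2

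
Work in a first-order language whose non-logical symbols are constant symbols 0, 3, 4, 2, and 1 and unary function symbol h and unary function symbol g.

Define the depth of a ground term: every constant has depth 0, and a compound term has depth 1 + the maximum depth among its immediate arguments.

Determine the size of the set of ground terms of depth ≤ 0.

5

If N_k denotes the number of depth-≤k ground terms, the 5 constants give N_0 = 5, and each function symbol of arity r contributes N_{k-1}^r new terms at level k: N_k = 5 + N_{k-1} + N_{k-1}.
N_0 = 5
Explicitly: 0, 3, 4, 2, 1.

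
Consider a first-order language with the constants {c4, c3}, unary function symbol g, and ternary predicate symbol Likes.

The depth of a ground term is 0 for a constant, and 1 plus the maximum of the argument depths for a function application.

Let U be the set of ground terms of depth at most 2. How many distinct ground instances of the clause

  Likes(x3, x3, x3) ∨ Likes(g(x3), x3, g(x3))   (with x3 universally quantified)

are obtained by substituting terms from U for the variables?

Ground terms of depth ≤ 2:
  Count level by level. With function symbols g/1, the terms of depth ≤ k are the 2 constants together with each function applied to depth-≤(k−1) tuples, so N_k = 2 + N_{k-1}.
  N_0 = 2
  N_1 = 2 + 2 = 4
  N_2 = 2 + 4 = 6
So there are 6 ground terms available for substitution.
There is 1 variable to instantiate (x3),  occurring in at least one literal, so different choices give different ground instances.
Number of ground instances = 6.

6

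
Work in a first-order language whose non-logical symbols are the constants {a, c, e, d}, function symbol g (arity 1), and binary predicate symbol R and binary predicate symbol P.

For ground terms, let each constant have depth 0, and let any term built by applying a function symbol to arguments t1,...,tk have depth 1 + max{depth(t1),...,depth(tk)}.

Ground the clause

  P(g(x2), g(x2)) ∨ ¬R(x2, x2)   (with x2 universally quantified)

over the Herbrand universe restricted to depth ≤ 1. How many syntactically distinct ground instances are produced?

Ground terms of depth ≤ 1:
  Let N_k = |{terms of depth ≤ k}|. Then N_0 = 4 and N_k = 4 + N_{k-1} for k ≥ 1 (one summand per function symbol, arity giving the exponent).
  N_0 = 4
  N_1 = 4 + 4 = 8
  Explicitly: a, c, e, d, g(a), g(c), g(e), g(d).
So there are 8 ground terms available for substitution.
The body mentions the single quantified variable x2; since ground terms form a free algebra, no two substitutions collapse to the same formula.
Number of ground instances = 8.

8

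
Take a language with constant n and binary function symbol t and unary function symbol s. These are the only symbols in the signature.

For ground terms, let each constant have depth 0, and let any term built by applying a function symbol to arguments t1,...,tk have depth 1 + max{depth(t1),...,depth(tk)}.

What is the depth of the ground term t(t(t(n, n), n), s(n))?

3

depth(t(n, n)) = 1 + max(0, 0) = 1
depth(t(t(n, n), n)) = 1 + max(1, 0) = 2
depth(s(n)) = 1 + depth(n) = 1 + 0 = 1
depth(t(t(t(n, n), n), s(n))) = 1 + max(2, 1) = 3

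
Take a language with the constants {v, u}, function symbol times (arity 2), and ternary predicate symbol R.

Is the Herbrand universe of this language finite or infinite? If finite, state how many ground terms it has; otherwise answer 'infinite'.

The signature has at least one function symbol (times, arity 2) and at least one constant (v).
Iterating times gives infinitely many distinct ground terms: v, times(v, v), times(times(v, v), times(v, v)), ...
So the Herbrand universe is infinite.

infinite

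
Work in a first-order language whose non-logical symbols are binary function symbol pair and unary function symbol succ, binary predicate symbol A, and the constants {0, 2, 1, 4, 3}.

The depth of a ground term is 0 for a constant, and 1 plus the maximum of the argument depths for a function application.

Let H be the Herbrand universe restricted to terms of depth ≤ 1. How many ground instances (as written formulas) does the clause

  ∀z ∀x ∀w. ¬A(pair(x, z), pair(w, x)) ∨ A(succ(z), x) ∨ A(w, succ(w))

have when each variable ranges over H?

42875

Ground terms of depth ≤ 1:
  Write N_k for the number of ground terms of depth ≤ k. A term of depth ≤ k is either a constant or a function symbol applied to arguments of depth ≤ k−1, so N_k = 5 + N_{k-1}^2 + N_{k-1}.
  N_0 = 5
  N_1 = 5 + 5^2 + 5 = 35
So there are 35 ground terms available for substitution.
The body mentions every one of the 3 quantified variables; since ground terms form a free algebra, no two substitutions collapse to the same formula.
Number of ground instances = 35^3 = 42875.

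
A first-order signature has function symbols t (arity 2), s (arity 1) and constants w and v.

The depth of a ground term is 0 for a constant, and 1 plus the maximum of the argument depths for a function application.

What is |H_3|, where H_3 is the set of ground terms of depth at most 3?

If N_k denotes the number of depth-≤k ground terms, the 2 constants give N_0 = 2, and each function symbol of arity r contributes N_{k-1}^r new terms at level k: N_k = 2 + N_{k-1}^2 + N_{k-1}.
N_0 = 2
N_1 = 2 + 2^2 + 2 = 8
N_2 = 2 + 8^2 + 8 = 74
N_3 = 2 + 74^2 + 74 = 5552

5552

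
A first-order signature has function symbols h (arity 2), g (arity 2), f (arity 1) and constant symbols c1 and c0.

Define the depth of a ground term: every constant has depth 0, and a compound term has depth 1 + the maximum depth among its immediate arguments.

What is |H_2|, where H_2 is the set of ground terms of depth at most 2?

If N_k denotes the number of depth-≤k ground terms, the 2 constants give N_0 = 2, and each function symbol of arity r contributes N_{k-1}^r new terms at level k: N_k = 2 + N_{k-1}^2 + N_{k-1}^2 + N_{k-1}.
N_0 = 2
N_1 = 2 + 2^2 + 2^2 + 2 = 12
N_2 = 2 + 12^2 + 12^2 + 12 = 302

302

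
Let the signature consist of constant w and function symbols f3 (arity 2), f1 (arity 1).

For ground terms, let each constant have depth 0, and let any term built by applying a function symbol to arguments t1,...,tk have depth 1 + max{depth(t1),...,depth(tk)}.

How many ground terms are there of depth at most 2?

Let N_k count ground terms of depth at most k. Each non-constant term of depth ≤ k is some function symbol applied to depth-≤(k−1) arguments, giving N_k = 1 + N_{k-1}^2 + N_{k-1}.
N_0 = 1
N_1 = 1 + 1^2 + 1 = 3
N_2 = 1 + 3^2 + 3 = 13

13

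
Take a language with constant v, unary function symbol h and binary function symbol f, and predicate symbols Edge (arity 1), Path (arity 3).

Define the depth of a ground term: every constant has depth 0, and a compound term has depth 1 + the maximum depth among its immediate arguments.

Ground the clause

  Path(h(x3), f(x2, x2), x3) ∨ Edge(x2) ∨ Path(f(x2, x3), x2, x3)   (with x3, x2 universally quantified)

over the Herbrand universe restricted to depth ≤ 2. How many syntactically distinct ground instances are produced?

Ground terms of depth ≤ 2:
  Write N_k for the number of ground terms of depth ≤ k. A term of depth ≤ k is either a constant or a function symbol applied to arguments of depth ≤ k−1, so N_k = 1 + N_{k-1} + N_{k-1}^2.
  N_0 = 1
  N_1 = 1 + 1 + 1^2 = 3
  N_2 = 1 + 3 + 3^2 = 13
So there are 13 ground terms available for substitution.
The body mentions every one of the 2 quantified variables; since ground terms form a free algebra, no two substitutions collapse to the same formula.
Number of ground instances = 13^2 = 169.

169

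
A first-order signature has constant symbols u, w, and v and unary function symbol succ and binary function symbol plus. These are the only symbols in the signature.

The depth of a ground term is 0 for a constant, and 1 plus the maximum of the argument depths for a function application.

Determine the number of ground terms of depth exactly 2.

228

Write N_k for the number of ground terms of depth ≤ k. A term of depth ≤ k is either a constant or a function symbol applied to arguments of depth ≤ k−1, so N_k = 3 + N_{k-1} + N_{k-1}^2.
N_0 = 3
N_1 = 3 + 3 + 3^2 = 15
N_2 = 3 + 15 + 15^2 = 243
Terms of depth exactly 2: N_2 − N_1 = 243 − 15 = 228.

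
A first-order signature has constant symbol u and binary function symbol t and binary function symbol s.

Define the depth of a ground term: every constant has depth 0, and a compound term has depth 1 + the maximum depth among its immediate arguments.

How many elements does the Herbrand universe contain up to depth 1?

Count level by level. With function symbols t/2, s/2, the terms of depth ≤ k are the 1 constant together with each function applied to depth-≤(k−1) tuples, so N_k = 1 + N_{k-1}^2 + N_{k-1}^2.
N_0 = 1
N_1 = 1 + 1^2 + 1^2 = 3
Explicitly: u, t(u, u), s(u, u).

3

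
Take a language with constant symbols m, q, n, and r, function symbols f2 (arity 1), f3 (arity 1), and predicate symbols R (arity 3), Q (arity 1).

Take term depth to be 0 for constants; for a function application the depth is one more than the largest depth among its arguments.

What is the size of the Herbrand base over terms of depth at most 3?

216060

First count ground terms of depth ≤ 3.
If N_k denotes the number of depth-≤k ground terms, the 4 constants give N_0 = 4, and each function symbol of arity r contributes N_{k-1}^r new terms at level k: N_k = 4 + N_{k-1} + N_{k-1}.
N_0 = 4
N_1 = 4 + 4 + 4 = 12
N_2 = 4 + 12 + 12 = 28
N_3 = 4 + 28 + 28 = 60
So |H| = 60.
Ground atoms are formed by filling each argument slot of a predicate with a term from H, so an r-ary predicate gives |H|^r atoms:
  R: 60^3 = 216000;  Q: 60
Total ground atoms: 216000 + 60 = 216060.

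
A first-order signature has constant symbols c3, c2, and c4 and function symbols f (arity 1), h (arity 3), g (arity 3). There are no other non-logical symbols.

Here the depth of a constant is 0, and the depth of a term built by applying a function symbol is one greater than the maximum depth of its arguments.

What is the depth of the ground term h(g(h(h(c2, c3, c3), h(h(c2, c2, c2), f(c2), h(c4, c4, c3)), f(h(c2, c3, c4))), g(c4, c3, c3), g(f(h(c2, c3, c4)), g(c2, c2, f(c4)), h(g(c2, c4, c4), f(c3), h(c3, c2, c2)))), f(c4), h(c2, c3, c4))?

depth(h(c2, c3, c3)) = 1 + max(0, 0, 0) = 1
depth(h(c2, c2, c2)) = 1 + max(0, 0, 0) = 1
depth(f(c2)) = 1 + depth(c2) = 1 + 0 = 1
depth(h(c4, c4, c3)) = 1 + max(0, 0, 0) = 1
depth(h(h(c2, c2, c2), f(c2), h(c4, c4, c3))) = 1 + max(1, 1, 1) = 2
depth(h(c2, c3, c4)) = 1 + max(0, 0, 0) = 1
depth(f(h(c2, c3, c4))) = 1 + depth(h(c2, c3, c4)) = 1 + 1 = 2
depth(h(h(c2, c3, c3), h(h(c2, c2, c2), f(c2), h(c4, c4, c3)), f(h(c2, c3, c4)))) = 1 + max(1, 2, 2) = 3
depth(g(c4, c3, c3)) = 1 + max(0, 0, 0) = 1
depth(f(c4)) = 1 + depth(c4) = 1 + 0 = 1
depth(g(c2, c2, f(c4))) = 1 + max(0, 0, 1) = 2
depth(g(c2, c4, c4)) = 1 + max(0, 0, 0) = 1
depth(f(c3)) = 1 + depth(c3) = 1 + 0 = 1
depth(h(c3, c2, c2)) = 1 + max(0, 0, 0) = 1
depth(h(g(c2, c4, c4), f(c3), h(c3, c2, c2))) = 1 + max(1, 1, 1) = 2
depth(g(f(h(c2, c3, c4)), g(c2, c2, f(c4)), h(g(c2, c4, c4), f(c3), h(c3, c2, c2)))) = 1 + max(2, 2, 2) = 3
depth(g(h(h(c2, c3, c3), h(h(c2, c2, c2), f(c2), h(c4, c4, c3)), f(h(c2, c3, c4))), g(c4, c3, c3), g(f(h(c2, c3, c4)), g(c2, c2, f(c4)), h(g(c2, c4, c4), f(c3), h(c3, c2, c2))))) = 1 + max(3, 1, 3) = 4
depth(h(g(h(h(c2, c3, c3), h(h(c2, c2, c2), f(c2), h(c4, c4, c3)), f(h(c2, c3, c4))), g(c4, c3, c3), g(f(h(c2, c3, c4)), g(c2, c2, f(c4)), h(g(c2, c4, c4), f(c3), h(c3, c2, c2)))), f(c4), h(c2, c3, c4))) = 1 + max(4, 1, 1) = 5

5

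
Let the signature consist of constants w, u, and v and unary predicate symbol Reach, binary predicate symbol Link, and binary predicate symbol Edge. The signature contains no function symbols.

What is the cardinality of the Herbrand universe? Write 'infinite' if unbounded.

3

There are no function symbols, so every ground term is one of the 3 constants.
The Herbrand universe is {w, u, v}, which is finite with 3 elements.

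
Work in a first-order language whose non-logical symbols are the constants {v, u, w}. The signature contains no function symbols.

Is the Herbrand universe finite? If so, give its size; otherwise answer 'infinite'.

3

There are no function symbols, so every ground term is one of the 3 constants.
The Herbrand universe is {v, u, w}, which is finite with 3 elements.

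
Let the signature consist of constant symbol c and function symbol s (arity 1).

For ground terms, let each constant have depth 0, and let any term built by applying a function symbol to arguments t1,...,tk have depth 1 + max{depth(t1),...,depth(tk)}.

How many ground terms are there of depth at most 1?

2

Let N_k count ground terms of depth at most k. Each non-constant term of depth ≤ k is some function symbol applied to depth-≤(k−1) arguments, giving N_k = 1 + N_{k-1}.
N_0 = 1
N_1 = 1 + 1 = 2
Explicitly: c, s(c).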